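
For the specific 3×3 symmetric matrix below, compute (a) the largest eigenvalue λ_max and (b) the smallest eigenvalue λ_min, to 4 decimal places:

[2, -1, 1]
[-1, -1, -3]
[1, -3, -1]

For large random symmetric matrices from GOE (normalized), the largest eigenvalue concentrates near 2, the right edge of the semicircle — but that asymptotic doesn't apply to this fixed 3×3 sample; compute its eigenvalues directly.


Since M is real symmetric, all three eigenvalues are real; they are the roots of det(λI − M) = λ³ − (tr M) λ² + s λ − det M, where s is the sum of the principal 2×2 minors.
tr M = 2 + (-1) + (-1) = 0.
s = (2·(-1) − (-1)²) + (2·(-1) − 1²) + ((-1)·(-1) − (-3)²) = -3 + (-3) + (-8) = -14.
det M (expand along row 1) = 2·(-8) − (-1)·4 + 1·4 = -8.
Characteristic polynomial: λ³ − 14λ + 8 = 0.
Substitute λ = y + (tr M)/3 = y + 0.000000 to remove the quadratic term: y³ + p·y + q = 0 with p = s − (tr M)²/3 = -14.000000 and q = −2(tr M)³/27 + (tr M)·s/3 − det M = 8.000000.
Three real roots ⇒ use the trigonometric (Viète) form: r = 2√(−p/3) = 4.320494, φ = arccos(3q/(p·r)) = arccos(-0.396780) = 1.978803 rad.
y_k = r·cos(φ/3 − 2πk/3) for k = 0, 1, 2 gives y = 3.414214, 0.585786, -4.000000.
λ_k = y_k + 0.000000 gives λ = 3.4142, 0.5858, -4.0000 (check: the sum is 0.0000 = tr M).

Hence λ_max = 3.4142 and λ_min = -4.0000.


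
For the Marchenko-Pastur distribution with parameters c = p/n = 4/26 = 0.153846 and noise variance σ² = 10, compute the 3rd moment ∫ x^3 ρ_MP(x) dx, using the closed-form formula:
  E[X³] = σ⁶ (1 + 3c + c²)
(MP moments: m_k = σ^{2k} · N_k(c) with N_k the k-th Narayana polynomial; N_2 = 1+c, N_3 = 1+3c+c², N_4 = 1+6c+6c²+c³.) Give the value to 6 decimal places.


E[X³] = σ⁶ (1 + 3c + c²) (third MP moment). With σ² = 10 (so σ⁶ = 1000) and c = 4/26 = 0.153846: E[X³] = 1000 · (1 + 3·0.153846 + (0.153846)²) = 1000 · 1.485207.

So E[X^3] = 1485.207101.


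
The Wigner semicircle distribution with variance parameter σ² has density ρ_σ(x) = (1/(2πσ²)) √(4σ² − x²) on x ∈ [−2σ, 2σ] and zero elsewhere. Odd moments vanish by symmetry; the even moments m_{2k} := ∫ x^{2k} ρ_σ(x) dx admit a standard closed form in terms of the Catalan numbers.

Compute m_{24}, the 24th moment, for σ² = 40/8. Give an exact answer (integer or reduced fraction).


By the scaled semicircle moment identity, m_{2k} = σ^{2k} · C_k with k = 12.
C_12 = (1/(k+1)) · C(2k, k) = (1/13) · C(24, 12) = (1/13) · 2704156 = 208012.
σ^{2k} = (σ²)^k = (40/8)^12 = 244140625.

Therefore m_{24} = σ^{24} · C_12 = 244140625 · 208012 = 50784179687500.


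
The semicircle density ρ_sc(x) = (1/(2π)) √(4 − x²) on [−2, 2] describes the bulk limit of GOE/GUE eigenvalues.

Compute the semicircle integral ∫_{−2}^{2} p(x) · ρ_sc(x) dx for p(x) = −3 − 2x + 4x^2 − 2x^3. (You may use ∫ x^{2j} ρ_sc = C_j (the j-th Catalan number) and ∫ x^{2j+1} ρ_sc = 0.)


Write p(x) = Σ a_i x^i, split into monomials and integrate each against ρ_sc separately.
Using ∫ x^{2j} ρ_sc = C_j = (1/(j+1)) C(2j, j) (Catalan numbers) and ∫ x^{2j+1} ρ_sc = 0 (odd monomials vanish by symmetry):
  i = 0 (even): a_0 · C_{0} = -3 · 1 = -3
  i = 1 (odd): ∫ x^1 ρ_sc = 0 (vanishes)
  i = 2 (even): a_2 · C_{1} = 4 · 1 = 4
  i = 3 (odd): ∫ x^3 ρ_sc = 0 (vanishes)

Summing the contributions: ∫_{−2}^{2} p(x) ρ_sc(x) dx = (-3) + 4 = 1.


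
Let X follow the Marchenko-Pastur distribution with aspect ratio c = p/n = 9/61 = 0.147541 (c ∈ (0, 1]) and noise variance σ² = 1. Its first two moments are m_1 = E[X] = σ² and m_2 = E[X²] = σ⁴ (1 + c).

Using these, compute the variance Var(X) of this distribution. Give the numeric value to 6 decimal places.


m_1 = E[X] = σ² = 1, so m_1² = 1.
m_2 = E[X²] = σ⁴ (1 + c) = 1 · (1 + 0.147541) = 1 · 1.147541 = 1.147541.
(Note m_2 − m_1² simplifies to c · σ⁴ = 0.147541 · 1.)

Var(X) = m_2 − m_1² = 1.147541 − 1 = 0.147541.


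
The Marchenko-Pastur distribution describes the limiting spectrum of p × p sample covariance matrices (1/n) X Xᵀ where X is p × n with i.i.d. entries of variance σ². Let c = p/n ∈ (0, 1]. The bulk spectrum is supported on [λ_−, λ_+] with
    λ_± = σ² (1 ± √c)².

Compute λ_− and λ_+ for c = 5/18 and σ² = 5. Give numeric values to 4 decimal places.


c = 5/18 = 0.277778; √c = 0.527046.
λ_− = σ² (1 − √c)² = 5 · (1 − 0.527046)² = 5 · (0.472954)² = 1.118426.
λ_+ = σ² (1 + √c)² = 5 · (1 + 0.527046)² = 5 · (1.527046)² = 11.659352.

Rounded to 4 decimal places: λ_− ≈ 1.1184, λ_+ ≈ 11.6594.


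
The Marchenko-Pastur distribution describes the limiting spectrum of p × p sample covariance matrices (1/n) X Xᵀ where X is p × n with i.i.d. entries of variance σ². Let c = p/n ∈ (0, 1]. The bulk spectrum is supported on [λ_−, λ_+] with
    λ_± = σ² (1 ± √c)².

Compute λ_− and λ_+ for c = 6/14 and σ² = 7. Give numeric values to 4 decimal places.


c = 6/14 = 0.428571; √c = 0.654654.
λ_− = σ² (1 − √c)² = 7 · (1 − 0.654654)² = 7 · (0.345346)² = 0.834849.
λ_+ = σ² (1 + √c)² = 7 · (1 + 0.654654)² = 7 · (1.654654)² = 19.165151.

Rounded to 4 decimal places: λ_− ≈ 0.8348, λ_+ ≈ 19.1652.


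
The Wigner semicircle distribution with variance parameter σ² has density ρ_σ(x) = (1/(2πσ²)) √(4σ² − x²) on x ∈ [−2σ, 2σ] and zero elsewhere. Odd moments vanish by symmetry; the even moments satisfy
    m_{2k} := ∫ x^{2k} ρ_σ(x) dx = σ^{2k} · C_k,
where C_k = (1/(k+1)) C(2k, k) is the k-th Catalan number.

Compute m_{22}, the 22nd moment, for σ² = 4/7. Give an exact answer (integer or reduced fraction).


By the scaled semicircle moment identity, m_{2k} = σ^{2k} · C_k with k = 11.
C_11 = (1/(k+1)) · C(2k, k) = (1/12) · C(22, 11) = (1/12) · 705432 = 58786.
σ^{2k} = (σ²)^k = (4/7)^11 = 4194304/1977326743.

Therefore m_{22} = σ^{22} · C_11 = (4194304/1977326743) · 58786 = 35223764992/282475249.


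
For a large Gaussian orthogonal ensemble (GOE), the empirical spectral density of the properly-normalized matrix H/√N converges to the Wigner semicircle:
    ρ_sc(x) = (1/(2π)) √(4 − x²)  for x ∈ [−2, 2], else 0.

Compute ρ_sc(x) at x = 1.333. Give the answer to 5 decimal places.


ρ_sc(x) = (1/(2π)) √(4 − x²). With x = 1.333:
  4 − x² = 4 − (1.333)² = 4 − 1.776889 = 2.223111.
  √(4 − x²) = 1.491010.
  1/(2π) = 0.159155.
  ρ_sc(1.333) = 0.159155 · 1.491010 = 0.237302.

Rounded to 5 decimal places: ρ_sc(1.333) ≈ 0.23730.


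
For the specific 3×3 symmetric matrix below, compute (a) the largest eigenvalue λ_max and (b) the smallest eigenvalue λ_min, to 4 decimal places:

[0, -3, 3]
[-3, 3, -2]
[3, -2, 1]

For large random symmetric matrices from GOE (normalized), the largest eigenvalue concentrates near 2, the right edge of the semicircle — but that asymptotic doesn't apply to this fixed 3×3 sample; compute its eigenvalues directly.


Since M is real symmetric, all three eigenvalues are real; they are the roots of det(λI − M) = λ³ − (tr M) λ² + s λ − det M, where s is the sum of the principal 2×2 minors.
tr M = 0 + 3 + 1 = 4.
s = (0·3 − (-3)²) + (0·1 − 3²) + (3·1 − (-2)²) = -9 + (-9) + (-1) = -19.
det M (expand along row 1) = 0·(-1) − (-3)·3 + 3·(-3) = 0.
Characteristic polynomial: λ³ − 4λ² − 19λ = 0.
Substitute λ = y + (tr M)/3 = y + 1.333333 to remove the quadratic term: y³ + p·y + q = 0 with p = s − (tr M)²/3 = -24.333333 and q = −2(tr M)³/27 + (tr M)·s/3 − det M = -30.074074.
Three real roots ⇒ use the trigonometric (Viète) form: r = 2√(−p/3) = 5.696002, φ = arccos(3q/(p·r)) = arccos(0.650941) = 0.861973 rad.
y_k = r·cos(φ/3 − 2πk/3) for k = 0, 1, 2 gives y = 5.462498, -1.333333, -4.129165.
λ_k = y_k + 1.333333 gives λ = 6.7958, 0.0000, -2.7958 (check: the sum is 4.0000 = tr M).

Hence λ_max = 6.7958 and λ_min = -2.7958.


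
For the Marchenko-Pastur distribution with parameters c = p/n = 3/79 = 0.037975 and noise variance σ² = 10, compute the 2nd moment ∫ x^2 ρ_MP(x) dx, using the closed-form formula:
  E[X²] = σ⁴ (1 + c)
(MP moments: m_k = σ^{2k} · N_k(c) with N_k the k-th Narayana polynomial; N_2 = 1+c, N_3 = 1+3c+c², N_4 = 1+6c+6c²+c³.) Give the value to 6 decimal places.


E[X²] = σ⁴ (1 + c) (second MP moment). With σ² = 10 (so σ⁴ = 100) and c = 3/79 = 0.037975: E[X²] = 100 · (1 + 0.037975) = 100 · 1.037975.

So E[X^2] = 103.797468.


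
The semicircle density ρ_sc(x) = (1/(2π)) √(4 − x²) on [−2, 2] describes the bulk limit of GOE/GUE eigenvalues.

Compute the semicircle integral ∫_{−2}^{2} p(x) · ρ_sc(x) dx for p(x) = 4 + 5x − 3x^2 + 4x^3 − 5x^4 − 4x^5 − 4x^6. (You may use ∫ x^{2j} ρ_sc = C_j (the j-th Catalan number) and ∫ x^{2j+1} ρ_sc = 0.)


Write p(x) = Σ a_i x^i, split into monomials and integrate each against ρ_sc separately.
Using ∫ x^{2j} ρ_sc = C_j = (1/(j+1)) C(2j, j) (Catalan numbers) and ∫ x^{2j+1} ρ_sc = 0 (odd monomials vanish by symmetry):
  i = 0 (even): a_0 · C_{0} = 4 · 1 = 4
  i = 1 (odd): ∫ x^1 ρ_sc = 0 (vanishes)
  i = 2 (even): a_2 · C_{1} = -3 · 1 = -3
  i = 3 (odd): ∫ x^3 ρ_sc = 0 (vanishes)
  i = 4 (even): a_4 · C_{2} = -5 · 2 = -10
  i = 5 (odd): ∫ x^5 ρ_sc = 0 (vanishes)
  i = 6 (even): a_6 · C_{3} = -4 · 5 = -20

Summing the contributions: ∫_{−2}^{2} p(x) ρ_sc(x) dx = 4 + (-3) + (-10) + (-20) = -29.


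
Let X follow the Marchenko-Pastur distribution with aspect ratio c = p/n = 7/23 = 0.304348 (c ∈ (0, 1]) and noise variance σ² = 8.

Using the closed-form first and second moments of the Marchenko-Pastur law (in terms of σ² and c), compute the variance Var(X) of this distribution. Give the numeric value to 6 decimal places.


Recall the MP moments m_1 = E[X] = σ² and m_2 = E[X²] = σ⁴ (1 + c).
m_1 = E[X] = σ² = 8, so m_1² = 64.
m_2 = E[X²] = σ⁴ (1 + c) = 64 · (1 + 0.304348) = 64 · 1.304348 = 83.478261.
(Note m_2 − m_1² simplifies to c · σ⁴ = 0.304348 · 64.)

Var(X) = m_2 − m_1² = 83.478261 − 64 = 19.478261.


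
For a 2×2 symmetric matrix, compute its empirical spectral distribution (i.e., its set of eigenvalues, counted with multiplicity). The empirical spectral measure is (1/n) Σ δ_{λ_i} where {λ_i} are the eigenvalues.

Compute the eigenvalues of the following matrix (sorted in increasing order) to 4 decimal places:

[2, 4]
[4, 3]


Since M is real symmetric, both eigenvalues are real; they are the roots of det(λI − M) = λ² − (tr M) λ + det M.
tr M = 2 + 3 = 5.
det M = 2·3 − 4² = 6 − 16 = -10.
Characteristic polynomial: λ² − 5λ − 10 = 0.
Discriminant Δ = (tr M)² − 4·det M = 25 − (-40) = 65; √Δ = 8.062258.
λ = (tr M ± √Δ)/2 = (5 ± 8.062258)/2, giving (tr M − √Δ)/2 = -1.5311 and (tr M + √Δ)/2 = 6.5311.

Eigenvalues sorted in increasing order: [-1.5311, 6.5311].


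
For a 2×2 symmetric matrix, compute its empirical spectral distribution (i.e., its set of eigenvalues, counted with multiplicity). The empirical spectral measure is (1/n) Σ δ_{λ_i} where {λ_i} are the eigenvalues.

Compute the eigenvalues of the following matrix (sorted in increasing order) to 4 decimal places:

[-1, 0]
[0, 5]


Since M is real symmetric, both eigenvalues are real; they are the roots of det(λI − M) = λ² − (tr M) λ + det M.
tr M = -1 + 5 = 4.
det M = (-1)·5 − 0² = -5 − 0 = -5.
Characteristic polynomial: λ² − 4λ − 5 = 0.
Discriminant Δ = (tr M)² − 4·det M = 16 − (-20) = 36; √Δ = 6.000000.
λ = (tr M ± √Δ)/2 = (4 ± 6.000000)/2, giving (tr M − √Δ)/2 = -1.0000 and (tr M + √Δ)/2 = 5.0000.

Eigenvalues sorted in increasing order: [-1.0000, 5.0000].


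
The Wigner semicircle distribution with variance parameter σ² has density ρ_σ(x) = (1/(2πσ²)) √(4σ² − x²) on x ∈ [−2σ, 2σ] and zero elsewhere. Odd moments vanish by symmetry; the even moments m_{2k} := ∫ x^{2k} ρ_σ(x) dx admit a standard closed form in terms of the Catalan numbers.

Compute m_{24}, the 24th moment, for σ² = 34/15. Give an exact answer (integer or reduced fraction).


By the scaled semicircle moment identity, m_{2k} = σ^{2k} · C_k with k = 12.
C_12 = (1/(k+1)) · C(2k, k) = (1/13) · C(24, 12) = (1/13) · 2704156 = 208012.
σ^{2k} = (σ²)^k = (34/15)^12 = 2386420683693101056/129746337890625.

Therefore m_{24} = σ^{24} · C_12 = (2386420683693101056/129746337890625) · 208012 = 496404139256369336860672/129746337890625.


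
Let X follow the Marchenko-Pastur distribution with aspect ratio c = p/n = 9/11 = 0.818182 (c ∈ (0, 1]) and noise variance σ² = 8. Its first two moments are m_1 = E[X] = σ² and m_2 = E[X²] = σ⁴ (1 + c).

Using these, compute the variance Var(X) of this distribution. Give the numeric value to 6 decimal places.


m_1 = E[X] = σ² = 8, so m_1² = 64.
m_2 = E[X²] = σ⁴ (1 + c) = 64 · (1 + 0.818182) = 64 · 1.818182 = 116.363636.
(Note m_2 − m_1² simplifies to c · σ⁴ = 0.818182 · 64.)

Var(X) = m_2 − m_1² = 116.363636 − 64 = 52.363636.


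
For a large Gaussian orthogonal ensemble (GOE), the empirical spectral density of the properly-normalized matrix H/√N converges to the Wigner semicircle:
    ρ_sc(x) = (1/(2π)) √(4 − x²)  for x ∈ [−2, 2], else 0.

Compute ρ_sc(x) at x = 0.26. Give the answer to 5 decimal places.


ρ_sc(x) = (1/(2π)) √(4 − x²). With x = 0.26:
  4 − x² = 4 − (0.26)² = 4 − 0.067600 = 3.932400.
  √(4 − x²) = 1.983028.
  1/(2π) = 0.159155.
  ρ_sc(0.26) = 0.159155 · 1.983028 = 0.315609.

Rounded to 5 decimal places: ρ_sc(0.26) ≈ 0.31561.


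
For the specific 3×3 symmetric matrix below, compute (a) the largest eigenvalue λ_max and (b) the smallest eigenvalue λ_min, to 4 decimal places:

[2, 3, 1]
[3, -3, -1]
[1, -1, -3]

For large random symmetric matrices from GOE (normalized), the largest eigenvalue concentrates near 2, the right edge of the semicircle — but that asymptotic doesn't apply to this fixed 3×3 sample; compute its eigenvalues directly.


Since M is real symmetric, all three eigenvalues are real; they are the roots of det(λI − M) = λ³ − (tr M) λ² + s λ − det M, where s is the sum of the principal 2×2 minors.
tr M = 2 + (-3) + (-3) = -4.
s = (2·(-3) − 3²) + (2·(-3) − 1²) + ((-3)·(-3) − (-1)²) = -15 + (-7) + 8 = -14.
det M (expand along row 1) = 2·8 − 3·(-8) + 1·0 = 40.
Characteristic polynomial: λ³ + 4λ² − 14λ − 40 = 0.
Substitute λ = y + (tr M)/3 = y − 1.333333 to remove the quadratic term: y³ + p·y + q = 0 with p = s − (tr M)²/3 = -19.333333 and q = −2(tr M)³/27 + (tr M)·s/3 − det M = -16.592593.
Three real roots ⇒ use the trigonometric (Viète) form: r = 2√(−p/3) = 5.077182, φ = arccos(3q/(p·r)) = arccos(0.507114) = 1.038963 rad.
y_k = r·cos(φ/3 − 2πk/3) for k = 0, 1, 2 gives y = 4.775739, -0.895365, -3.880374.
λ_k = y_k − 1.333333 gives λ = 3.4424, -2.2287, -5.2137 (check: the sum is -4.0000 = tr M).

Hence λ_max = 3.4424 and λ_min = -5.2137.


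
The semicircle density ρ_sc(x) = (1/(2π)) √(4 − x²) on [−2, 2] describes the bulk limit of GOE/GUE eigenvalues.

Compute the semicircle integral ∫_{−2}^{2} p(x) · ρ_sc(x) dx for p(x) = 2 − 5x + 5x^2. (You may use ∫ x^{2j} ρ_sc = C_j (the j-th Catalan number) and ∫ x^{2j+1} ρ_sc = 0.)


Write p(x) = Σ a_i x^i, split into monomials and integrate each against ρ_sc separately.
Using ∫ x^{2j} ρ_sc = C_j = (1/(j+1)) C(2j, j) (Catalan numbers) and ∫ x^{2j+1} ρ_sc = 0 (odd monomials vanish by symmetry):
  i = 0 (even): a_0 · C_{0} = 2 · 1 = 2
  i = 1 (odd): ∫ x^1 ρ_sc = 0 (vanishes)
  i = 2 (even): a_2 · C_{1} = 5 · 1 = 5

Summing the contributions: ∫_{−2}^{2} p(x) ρ_sc(x) dx = 2 + 5 = 7.


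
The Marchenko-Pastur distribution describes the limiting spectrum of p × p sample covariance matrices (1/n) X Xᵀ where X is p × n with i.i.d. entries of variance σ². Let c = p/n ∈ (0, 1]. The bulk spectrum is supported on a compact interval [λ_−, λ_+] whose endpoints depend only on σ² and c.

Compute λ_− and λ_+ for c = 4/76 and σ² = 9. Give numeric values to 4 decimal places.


c = 4/76 = 0.052632; √c = 0.229416.
λ_− = σ² (1 − √c)² = 9 · (1 − 0.229416)² = 9 · (0.770584)² = 5.344201.
λ_+ = σ² (1 + √c)² = 9 · (1 + 0.229416)² = 9 · (1.229416)² = 13.603167.

Rounded to 4 decimal places: λ_− ≈ 5.3442, λ_+ ≈ 13.6032.


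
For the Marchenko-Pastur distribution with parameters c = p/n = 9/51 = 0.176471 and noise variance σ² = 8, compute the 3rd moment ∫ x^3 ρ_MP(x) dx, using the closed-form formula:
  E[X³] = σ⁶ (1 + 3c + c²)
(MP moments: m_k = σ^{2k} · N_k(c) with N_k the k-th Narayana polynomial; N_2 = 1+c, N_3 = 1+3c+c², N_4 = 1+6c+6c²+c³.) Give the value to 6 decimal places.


E[X³] = σ⁶ (1 + 3c + c²) (third MP moment). With σ² = 8 (so σ⁶ = 512) and c = 9/51 = 0.176471: E[X³] = 512 · (1 + 3·0.176471 + (0.176471)²) = 512 · 1.560554.

So E[X^3] = 799.003460.


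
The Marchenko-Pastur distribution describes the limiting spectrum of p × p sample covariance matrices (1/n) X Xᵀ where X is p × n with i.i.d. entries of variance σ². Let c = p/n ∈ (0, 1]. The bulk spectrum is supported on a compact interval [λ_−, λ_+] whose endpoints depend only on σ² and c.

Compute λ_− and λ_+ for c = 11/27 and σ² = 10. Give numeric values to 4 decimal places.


c = 11/27 = 0.407407; √c = 0.638285.
λ_− = σ² (1 − √c)² = 10 · (1 − 0.638285)² = 10 · (0.361715)² = 1.308379.
λ_+ = σ² (1 + √c)² = 10 · (1 + 0.638285)² = 10 · (1.638285)² = 26.839769.

Rounded to 4 decimal places: λ_− ≈ 1.3084, λ_+ ≈ 26.8398.


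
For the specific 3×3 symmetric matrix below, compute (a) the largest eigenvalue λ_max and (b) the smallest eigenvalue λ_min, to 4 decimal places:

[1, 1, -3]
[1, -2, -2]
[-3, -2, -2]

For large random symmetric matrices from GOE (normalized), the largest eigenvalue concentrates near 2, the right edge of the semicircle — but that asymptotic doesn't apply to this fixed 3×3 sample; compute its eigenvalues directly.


Since M is real symmetric, all three eigenvalues are real; they are the roots of det(λI − M) = λ³ − (tr M) λ² + s λ − det M, where s is the sum of the principal 2×2 minors.
tr M = 1 + (-2) + (-2) = -3.
s = (1·(-2) − 1²) + (1·(-2) − (-3)²) + ((-2)·(-2) − (-2)²) = -3 + (-11) + 0 = -14.
det M (expand along row 1) = 1·0 − 1·(-8) + (-3)·(-8) = 32.
Characteristic polynomial: λ³ + 3λ² − 14λ − 32 = 0.
Substitute λ = y + (tr M)/3 = y − 1.000000 to remove the quadratic term: y³ + p·y + q = 0 with p = s − (tr M)²/3 = -17.000000 and q = −2(tr M)³/27 + (tr M)·s/3 − det M = -16.000000.
Three real roots ⇒ use the trigonometric (Viète) form: r = 2√(−p/3) = 4.760952, φ = arccos(3q/(p·r)) = arccos(0.593060) = 0.935943 rad.
y_k = r·cos(φ/3 − 2πk/3) for k = 0, 1, 2 gives y = 4.531129, -1.000000, -3.531129.
λ_k = y_k − 1.000000 gives λ = 3.5311, -2.0000, -4.5311 (check: the sum is -3.0000 = tr M).

Hence λ_max = 3.5311 and λ_min = -4.5311.


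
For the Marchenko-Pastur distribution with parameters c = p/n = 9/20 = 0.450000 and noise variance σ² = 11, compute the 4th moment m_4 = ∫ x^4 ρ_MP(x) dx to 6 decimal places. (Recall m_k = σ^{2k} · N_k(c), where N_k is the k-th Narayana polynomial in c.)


E[X⁴] = σ⁸ (1 + 6c + 6c² + c³) (fourth MP moment). With σ² = 11 (so σ⁸ = 14641) and c = 9/20 = 0.450000: E[X⁴] = 14641 · (1 + 6·0.450000 + 6·(0.450000)² + (0.450000)³) = 14641 · 5.006125.

So E[X^4] = 73294.676125.


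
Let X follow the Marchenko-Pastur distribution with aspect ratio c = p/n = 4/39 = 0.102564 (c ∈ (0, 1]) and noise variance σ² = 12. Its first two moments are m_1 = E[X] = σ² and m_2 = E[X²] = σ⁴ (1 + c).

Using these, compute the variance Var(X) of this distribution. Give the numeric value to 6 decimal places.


m_1 = E[X] = σ² = 12, so m_1² = 144.
m_2 = E[X²] = σ⁴ (1 + c) = 144 · (1 + 0.102564) = 144 · 1.102564 = 158.769231.
(Note m_2 − m_1² simplifies to c · σ⁴ = 0.102564 · 144.)

Var(X) = m_2 − m_1² = 158.769231 − 144 = 14.769231.


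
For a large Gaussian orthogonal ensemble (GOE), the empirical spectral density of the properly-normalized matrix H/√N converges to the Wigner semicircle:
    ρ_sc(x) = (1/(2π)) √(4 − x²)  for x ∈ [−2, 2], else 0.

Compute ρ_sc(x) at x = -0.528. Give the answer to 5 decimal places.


ρ_sc(x) = (1/(2π)) √(4 − x²). With x = -0.528:
  4 − x² = 4 − (-0.528)² = 4 − 0.278784 = 3.721216.
  √(4 − x²) = 1.929045.
  1/(2π) = 0.159155.
  ρ_sc(-0.528) = 0.159155 · 1.929045 = 0.307017.

Rounded to 5 decimal places: ρ_sc(-0.528) ≈ 0.30702.


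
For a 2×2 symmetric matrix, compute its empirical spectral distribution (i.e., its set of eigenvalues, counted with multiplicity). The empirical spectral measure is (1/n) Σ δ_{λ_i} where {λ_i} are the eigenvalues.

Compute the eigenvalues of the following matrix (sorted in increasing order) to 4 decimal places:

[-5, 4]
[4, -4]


Since M is real symmetric, both eigenvalues are real; they are the roots of det(λI − M) = λ² − (tr M) λ + det M.
tr M = -5 + (-4) = -9.
det M = (-5)·(-4) − 4² = 20 − 16 = 4.
Characteristic polynomial: λ² + 9λ + 4 = 0.
Discriminant Δ = (tr M)² − 4·det M = 81 − 16 = 65; √Δ = 8.062258.
λ = (tr M ± √Δ)/2 = (-9 ± 8.062258)/2, giving (tr M − √Δ)/2 = -8.5311 and (tr M + √Δ)/2 = -0.4689.

Eigenvalues sorted in increasing order: [-8.5311, -0.4689].


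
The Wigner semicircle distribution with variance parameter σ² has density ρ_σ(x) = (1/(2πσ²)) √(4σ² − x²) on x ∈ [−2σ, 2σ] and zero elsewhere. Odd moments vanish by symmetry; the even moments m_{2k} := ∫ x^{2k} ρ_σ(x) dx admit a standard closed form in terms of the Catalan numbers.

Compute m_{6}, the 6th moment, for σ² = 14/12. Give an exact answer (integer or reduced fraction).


By the scaled semicircle moment identity, m_{2k} = σ^{2k} · C_k with k = 3.
C_3 = (1/(k+1)) · C(2k, k) = (1/4) · C(6, 3) = (1/4) · 20 = 5.
σ^{2k} = (σ²)^k = (14/12)^3 = 343/216.

Therefore m_{6} = σ^{6} · C_3 = (343/216) · 5 = 1715/216.


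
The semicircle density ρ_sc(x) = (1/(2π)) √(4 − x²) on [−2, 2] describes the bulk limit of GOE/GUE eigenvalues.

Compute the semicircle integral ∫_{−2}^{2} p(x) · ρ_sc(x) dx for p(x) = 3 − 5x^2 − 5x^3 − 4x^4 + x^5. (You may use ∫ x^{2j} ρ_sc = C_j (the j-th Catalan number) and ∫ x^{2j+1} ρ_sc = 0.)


Write p(x) = Σ a_i x^i, split into monomials and integrate each against ρ_sc separately.
Using ∫ x^{2j} ρ_sc = C_j = (1/(j+1)) C(2j, j) (Catalan numbers) and ∫ x^{2j+1} ρ_sc = 0 (odd monomials vanish by symmetry):
  i = 0 (even): a_0 · C_{0} = 3 · 1 = 3
  i = 2 (even): a_2 · C_{1} = -5 · 1 = -5
  i = 3 (odd): ∫ x^3 ρ_sc = 0 (vanishes)
  i = 4 (even): a_4 · C_{2} = -4 · 2 = -8
  i = 5 (odd): ∫ x^5 ρ_sc = 0 (vanishes)

Summing the contributions: ∫_{−2}^{2} p(x) ρ_sc(x) dx = 3 + (-5) + (-8) = -10.


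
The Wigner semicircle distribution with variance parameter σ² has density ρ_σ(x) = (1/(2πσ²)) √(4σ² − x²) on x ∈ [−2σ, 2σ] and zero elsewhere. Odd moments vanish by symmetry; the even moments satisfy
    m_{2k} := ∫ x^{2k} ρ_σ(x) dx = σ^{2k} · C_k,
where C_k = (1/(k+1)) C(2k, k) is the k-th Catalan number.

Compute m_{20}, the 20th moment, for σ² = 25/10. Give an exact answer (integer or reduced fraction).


By the scaled semicircle moment identity, m_{2k} = σ^{2k} · C_k with k = 10.
C_10 = (1/(k+1)) · C(2k, k) = (1/11) · C(20, 10) = (1/11) · 184756 = 16796.
σ^{2k} = (σ²)^k = (25/10)^10 = 9765625/1024.

Therefore m_{20} = σ^{20} · C_10 = (9765625/1024) · 16796 = 41005859375/256.


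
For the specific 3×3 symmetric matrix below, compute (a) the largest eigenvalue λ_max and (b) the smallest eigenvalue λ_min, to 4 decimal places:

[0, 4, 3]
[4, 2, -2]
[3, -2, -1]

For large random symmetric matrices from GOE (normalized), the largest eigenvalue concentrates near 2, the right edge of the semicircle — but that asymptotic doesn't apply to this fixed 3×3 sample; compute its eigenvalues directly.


Since M is real symmetric, all three eigenvalues are real; they are the roots of det(λI − M) = λ³ − (tr M) λ² + s λ − det M, where s is the sum of the principal 2×2 minors.
tr M = 0 + 2 + (-1) = 1.
s = (0·2 − 4²) + (0·(-1) − 3²) + (2·(-1) − (-2)²) = -16 + (-9) + (-6) = -31.
det M (expand along row 1) = 0·(-6) − 4·2 + 3·(-14) = -50.
Characteristic polynomial: λ³ − λ² − 31λ + 50 = 0.
Substitute λ = y + (tr M)/3 = y + 0.333333 to remove the quadratic term: y³ + p·y + q = 0 with p = s − (tr M)²/3 = -31.333333 and q = −2(tr M)³/27 + (tr M)·s/3 − det M = 39.592593.
Three real roots ⇒ use the trigonometric (Viète) form: r = 2√(−p/3) = 6.463573, φ = arccos(3q/(p·r)) = arccos(-0.586484) = 2.197507 rad.
y_k = r·cos(φ/3 − 2πk/3) for k = 0, 1, 2 gives y = 4.805688, 1.340464, -6.146152.
λ_k = y_k + 0.333333 gives λ = 5.1390, 1.6738, -5.8128 (check: the sum is 1.0000 = tr M).

Hence λ_max = 5.1390 and λ_min = -5.8128.


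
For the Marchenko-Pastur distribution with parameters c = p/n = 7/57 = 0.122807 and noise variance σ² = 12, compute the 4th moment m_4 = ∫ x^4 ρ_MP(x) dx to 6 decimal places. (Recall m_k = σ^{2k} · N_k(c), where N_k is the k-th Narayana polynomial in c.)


E[X⁴] = σ⁸ (1 + 6c + 6c² + c³) (fourth MP moment). With σ² = 12 (so σ⁸ = 20736) and c = 7/57 = 0.122807: E[X⁴] = 20736 · (1 + 6·0.122807 + 6·(0.122807)² + (0.122807)³) = 20736 · 1.829184.

So E[X^4] = 37929.951305.


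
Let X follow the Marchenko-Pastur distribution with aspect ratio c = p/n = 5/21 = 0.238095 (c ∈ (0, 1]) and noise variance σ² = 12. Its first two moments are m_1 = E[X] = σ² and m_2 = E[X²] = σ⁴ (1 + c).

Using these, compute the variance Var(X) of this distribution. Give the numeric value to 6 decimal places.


m_1 = E[X] = σ² = 12, so m_1² = 144.
m_2 = E[X²] = σ⁴ (1 + c) = 144 · (1 + 0.238095) = 144 · 1.238095 = 178.285714.
(Note m_2 − m_1² simplifies to c · σ⁴ = 0.238095 · 144.)

Var(X) = m_2 − m_1² = 178.285714 − 144 = 34.285714.


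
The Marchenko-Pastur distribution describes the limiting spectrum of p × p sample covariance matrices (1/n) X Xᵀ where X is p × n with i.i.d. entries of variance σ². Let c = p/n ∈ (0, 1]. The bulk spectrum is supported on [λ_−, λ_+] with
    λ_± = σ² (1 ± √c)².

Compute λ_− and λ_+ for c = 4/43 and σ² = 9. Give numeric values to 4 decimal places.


c = 4/43 = 0.093023; √c = 0.304997.
λ_− = σ² (1 − √c)² = 9 · (1 − 0.304997)² = 9 · (0.695003)² = 4.347261.
λ_+ = σ² (1 + √c)² = 9 · (1 + 0.304997)² = 9 · (1.304997)² = 15.327158.

Rounded to 4 decimal places: λ_− ≈ 4.3473, λ_+ ≈ 15.3272.


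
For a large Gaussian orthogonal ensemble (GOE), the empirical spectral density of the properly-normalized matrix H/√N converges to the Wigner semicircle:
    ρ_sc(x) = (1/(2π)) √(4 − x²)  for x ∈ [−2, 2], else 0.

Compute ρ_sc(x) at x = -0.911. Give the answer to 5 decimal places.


ρ_sc(x) = (1/(2π)) √(4 − x²). With x = -0.911:
  4 − x² = 4 − (-0.911)² = 4 − 0.829921 = 3.170079.
  √(4 − x²) = 1.780472.
  1/(2π) = 0.159155.
  ρ_sc(-0.911) = 0.159155 · 1.780472 = 0.283371.

Rounded to 5 decimal places: ρ_sc(-0.911) ≈ 0.28337.


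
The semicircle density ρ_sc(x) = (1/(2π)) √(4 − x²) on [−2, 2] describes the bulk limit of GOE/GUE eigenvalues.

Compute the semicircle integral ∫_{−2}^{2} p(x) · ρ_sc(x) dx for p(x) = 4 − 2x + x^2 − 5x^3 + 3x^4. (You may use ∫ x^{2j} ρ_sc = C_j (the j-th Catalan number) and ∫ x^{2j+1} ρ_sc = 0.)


Write p(x) = Σ a_i x^i, split into monomials and integrate each against ρ_sc separately.
Using ∫ x^{2j} ρ_sc = C_j = (1/(j+1)) C(2j, j) (Catalan numbers) and ∫ x^{2j+1} ρ_sc = 0 (odd monomials vanish by symmetry):
  i = 0 (even): a_0 · C_{0} = 4 · 1 = 4
  i = 1 (odd): ∫ x^1 ρ_sc = 0 (vanishes)
  i = 2 (even): a_2 · C_{1} = 1 · 1 = 1
  i = 3 (odd): ∫ x^3 ρ_sc = 0 (vanishes)
  i = 4 (even): a_4 · C_{2} = 3 · 2 = 6

Summing the contributions: ∫_{−2}^{2} p(x) ρ_sc(x) dx = 4 + 1 + 6 = 11.


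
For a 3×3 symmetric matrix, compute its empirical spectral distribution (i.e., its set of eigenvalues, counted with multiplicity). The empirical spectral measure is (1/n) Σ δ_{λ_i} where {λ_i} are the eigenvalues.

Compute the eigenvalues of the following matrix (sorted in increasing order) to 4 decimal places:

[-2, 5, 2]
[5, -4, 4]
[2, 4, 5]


Since M is real symmetric, all three eigenvalues are real; they are the roots of det(λI − M) = λ³ − (tr M) λ² + s λ − det M, where s is the sum of the principal 2×2 minors.
tr M = -2 + (-4) + 5 = -1.
s = ((-2)·(-4) − 5²) + ((-2)·5 − 2²) + ((-4)·5 − 4²) = -17 + (-14) + (-36) = -67.
det M (expand along row 1) = (-2)·(-36) − 5·17 + 2·28 = 43.
Characteristic polynomial: λ³ + λ² − 67λ − 43 = 0.
Substitute λ = y + (tr M)/3 = y − 0.333333 to remove the quadratic term: y³ + p·y + q = 0 with p = s − (tr M)²/3 = -67.333333 and q = −2(tr M)³/27 + (tr M)·s/3 − det M = -20.592593.
Three real roots ⇒ use the trigonometric (Viète) form: r = 2√(−p/3) = 9.475114, φ = arccos(3q/(p·r)) = arccos(0.096832) = 1.473813 rad.
y_k = r·cos(φ/3 − 2πk/3) for k = 0, 1, 2 gives y = 8.354530, -0.306257, -8.048273.
λ_k = y_k − 0.333333 gives λ = 8.0212, -0.6396, -8.3816 (check: the sum is -1.0000 = tr M).

Eigenvalues sorted in increasing order: [-8.3816, -0.6396, 8.0212].


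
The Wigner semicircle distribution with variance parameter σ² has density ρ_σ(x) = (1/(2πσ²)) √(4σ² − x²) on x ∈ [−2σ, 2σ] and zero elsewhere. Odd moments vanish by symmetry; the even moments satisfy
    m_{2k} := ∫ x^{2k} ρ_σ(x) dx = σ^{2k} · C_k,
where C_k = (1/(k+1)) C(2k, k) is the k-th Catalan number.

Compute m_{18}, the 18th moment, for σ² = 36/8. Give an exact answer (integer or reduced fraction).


By the scaled semicircle moment identity, m_{2k} = σ^{2k} · C_k with k = 9.
C_9 = (1/(k+1)) · C(2k, k) = (1/10) · C(18, 9) = (1/10) · 48620 = 4862.
σ^{2k} = (σ²)^k = (36/8)^9 = 387420489/512.

Therefore m_{18} = σ^{18} · C_9 = (387420489/512) · 4862 = 941819208759/256.


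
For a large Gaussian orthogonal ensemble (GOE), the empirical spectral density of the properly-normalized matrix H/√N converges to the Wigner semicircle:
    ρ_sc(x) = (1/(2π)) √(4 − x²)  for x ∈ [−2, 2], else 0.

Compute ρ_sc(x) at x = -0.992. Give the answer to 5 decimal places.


ρ_sc(x) = (1/(2π)) √(4 − x²). With x = -0.992:
  4 − x² = 4 − (-0.992)² = 4 − 0.984064 = 3.015936.
  √(4 − x²) = 1.736645.
  1/(2π) = 0.159155.
  ρ_sc(-0.992) = 0.159155 · 1.736645 = 0.276396.

Rounded to 5 decimal places: ρ_sc(-0.992) ≈ 0.27640.


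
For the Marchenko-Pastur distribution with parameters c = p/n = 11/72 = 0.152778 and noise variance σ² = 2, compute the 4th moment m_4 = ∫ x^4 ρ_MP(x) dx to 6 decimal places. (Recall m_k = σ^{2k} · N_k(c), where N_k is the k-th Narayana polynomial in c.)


E[X⁴] = σ⁸ (1 + 6c + 6c² + c³) (fourth MP moment). With σ² = 2 (so σ⁸ = 16) and c = 11/72 = 0.152778: E[X⁴] = 16 · (1 + 6·0.152778 + 6·(0.152778)² + (0.152778)³) = 16 · 2.060279.

So E[X^4] = 32.964463.


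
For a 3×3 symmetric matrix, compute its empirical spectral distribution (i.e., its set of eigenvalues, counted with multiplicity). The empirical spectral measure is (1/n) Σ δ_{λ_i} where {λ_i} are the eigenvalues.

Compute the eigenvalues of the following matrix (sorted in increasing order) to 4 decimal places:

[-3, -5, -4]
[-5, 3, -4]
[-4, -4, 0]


Since M is real symmetric, all three eigenvalues are real; they are the roots of det(λI − M) = λ³ − (tr M) λ² + s λ − det M, where s is the sum of the principal 2×2 minors.
tr M = -3 + 3 + 0 = 0.
s = ((-3)·3 − (-5)²) + ((-3)·0 − (-4)²) + (3·0 − (-4)²) = -34 + (-16) + (-16) = -66.
det M (expand along row 1) = (-3)·(-16) − (-5)·(-16) + (-4)·32 = -160.
Characteristic polynomial: λ³ − 66λ + 160 = 0.
Substitute λ = y + (tr M)/3 = y + 0.000000 to remove the quadratic term: y³ + p·y + q = 0 with p = s − (tr M)²/3 = -66.000000 and q = −2(tr M)³/27 + (tr M)·s/3 − det M = 160.000000.
Three real roots ⇒ use the trigonometric (Viète) form: r = 2√(−p/3) = 9.380832, φ = arccos(3q/(p·r)) = arccos(-0.775275) = 2.457947 rad.
y_k = r·cos(φ/3 − 2πk/3) for k = 0, 1, 2 gives y = 6.404494, 2.733816, -9.138310.
λ_k = y_k + 0.000000 gives λ = 6.4045, 2.7338, -9.1383 (check: the sum is 0.0000 = tr M).

Eigenvalues sorted in increasing order: [-9.1383, 2.7338, 6.4045].


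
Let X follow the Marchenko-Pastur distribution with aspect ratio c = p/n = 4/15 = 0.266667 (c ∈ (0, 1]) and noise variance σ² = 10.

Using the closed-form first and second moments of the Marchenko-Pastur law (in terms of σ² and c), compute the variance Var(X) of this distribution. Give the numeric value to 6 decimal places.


Recall the MP moments m_1 = E[X] = σ² and m_2 = E[X²] = σ⁴ (1 + c).
m_1 = E[X] = σ² = 10, so m_1² = 100.
m_2 = E[X²] = σ⁴ (1 + c) = 100 · (1 + 0.266667) = 100 · 1.266667 = 126.666667.
(Note m_2 − m_1² simplifies to c · σ⁴ = 0.266667 · 100.)

Var(X) = m_2 − m_1² = 126.666667 − 100 = 26.666667.


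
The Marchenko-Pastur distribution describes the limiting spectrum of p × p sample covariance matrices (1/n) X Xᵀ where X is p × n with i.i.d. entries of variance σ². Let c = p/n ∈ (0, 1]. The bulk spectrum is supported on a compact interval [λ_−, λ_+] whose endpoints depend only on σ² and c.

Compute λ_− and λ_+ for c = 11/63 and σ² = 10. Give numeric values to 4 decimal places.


c = 11/63 = 0.174603; √c = 0.417855.
λ_− = σ² (1 − √c)² = 10 · (1 − 0.417855)² = 10 · (0.582145)² = 3.388923.
λ_+ = σ² (1 + √c)² = 10 · (1 + 0.417855)² = 10 · (1.417855)² = 20.103141.

Rounded to 4 decimal places: λ_− ≈ 3.3889, λ_+ ≈ 20.1031.


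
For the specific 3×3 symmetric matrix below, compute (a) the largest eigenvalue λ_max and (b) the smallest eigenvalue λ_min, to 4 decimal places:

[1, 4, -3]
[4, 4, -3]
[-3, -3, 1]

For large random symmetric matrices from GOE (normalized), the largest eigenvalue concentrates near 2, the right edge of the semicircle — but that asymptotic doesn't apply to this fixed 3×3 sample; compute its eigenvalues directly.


Since M is real symmetric, all three eigenvalues are real; they are the roots of det(λI − M) = λ³ − (tr M) λ² + s λ − det M, where s is the sum of the principal 2×2 minors.
tr M = 1 + 4 + 1 = 6.
s = (1·4 − 4²) + (1·1 − (-3)²) + (4·1 − (-3)²) = -12 + (-8) + (-5) = -25.
det M (expand along row 1) = 1·(-5) − 4·(-5) + (-3)·0 = 15.
Characteristic polynomial: λ³ − 6λ² − 25λ − 15 = 0.
Substitute λ = y + (tr M)/3 = y + 2.000000 to remove the quadratic term: y³ + p·y + q = 0 with p = s − (tr M)²/3 = -37.000000 and q = −2(tr M)³/27 + (tr M)·s/3 − det M = -81.000000.
Three real roots ⇒ use the trigonometric (Viète) form: r = 2√(−p/3) = 7.023769, φ = arccos(3q/(p·r)) = arccos(0.935049) = 0.362399 rad.
y_k = r·cos(φ/3 − 2πk/3) for k = 0, 1, 2 gives y = 6.972584, -2.753281, -4.219303.
λ_k = y_k + 2.000000 gives λ = 8.9726, -0.7533, -2.2193 (check: the sum is 6.0000 = tr M).

Hence λ_max = 8.9726 and λ_min = -2.2193.


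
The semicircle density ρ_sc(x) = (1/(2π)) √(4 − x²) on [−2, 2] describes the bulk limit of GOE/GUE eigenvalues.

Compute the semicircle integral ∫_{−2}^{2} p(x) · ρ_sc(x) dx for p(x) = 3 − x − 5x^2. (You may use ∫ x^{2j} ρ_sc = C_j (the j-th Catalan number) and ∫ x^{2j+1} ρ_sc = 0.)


Write p(x) = Σ a_i x^i, split into monomials and integrate each against ρ_sc separately.
Using ∫ x^{2j} ρ_sc = C_j = (1/(j+1)) C(2j, j) (Catalan numbers) and ∫ x^{2j+1} ρ_sc = 0 (odd monomials vanish by symmetry):
  i = 0 (even): a_0 · C_{0} = 3 · 1 = 3
  i = 1 (odd): ∫ x^1 ρ_sc = 0 (vanishes)
  i = 2 (even): a_2 · C_{1} = -5 · 1 = -5

Summing the contributions: ∫_{−2}^{2} p(x) ρ_sc(x) dx = 3 + (-5) = -2.


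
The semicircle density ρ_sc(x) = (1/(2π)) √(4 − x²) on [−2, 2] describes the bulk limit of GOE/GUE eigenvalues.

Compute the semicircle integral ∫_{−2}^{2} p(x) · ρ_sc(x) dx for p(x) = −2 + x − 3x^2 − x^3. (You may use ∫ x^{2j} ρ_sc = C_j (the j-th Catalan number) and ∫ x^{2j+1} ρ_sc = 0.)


Write p(x) = Σ a_i x^i, split into monomials and integrate each against ρ_sc separately.
Using ∫ x^{2j} ρ_sc = C_j = (1/(j+1)) C(2j, j) (Catalan numbers) and ∫ x^{2j+1} ρ_sc = 0 (odd monomials vanish by symmetry):
  i = 0 (even): a_0 · C_{0} = -2 · 1 = -2
  i = 1 (odd): ∫ x^1 ρ_sc = 0 (vanishes)
  i = 2 (even): a_2 · C_{1} = -3 · 1 = -3
  i = 3 (odd): ∫ x^3 ρ_sc = 0 (vanishes)

Summing the contributions: ∫_{−2}^{2} p(x) ρ_sc(x) dx = (-2) + (-3) = -5.


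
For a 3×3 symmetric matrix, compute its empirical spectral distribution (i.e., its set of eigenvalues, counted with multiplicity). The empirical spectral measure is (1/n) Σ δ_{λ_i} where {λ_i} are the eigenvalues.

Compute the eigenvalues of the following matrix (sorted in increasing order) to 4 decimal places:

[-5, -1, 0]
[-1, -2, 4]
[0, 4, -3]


Since M is real symmetric, all three eigenvalues are real; they are the roots of det(λI − M) = λ³ − (tr M) λ² + s λ − det M, where s is the sum of the principal 2×2 minors.
tr M = -5 + (-2) + (-3) = -10.
s = ((-5)·(-2) − (-1)²) + ((-5)·(-3) − 0²) + ((-2)·(-3) − 4²) = 9 + 15 + (-10) = 14.
det M (expand along row 1) = (-5)·(-10) − (-1)·3 + 0·(-4) = 53.
Characteristic polynomial: λ³ + 10λ² + 14λ − 53 = 0.
Substitute λ = y + (tr M)/3 = y − 3.333333 to remove the quadratic term: y³ + p·y + q = 0 with p = s − (tr M)²/3 = -19.333333 and q = −2(tr M)³/27 + (tr M)·s/3 − det M = -25.592593.
Three real roots ⇒ use the trigonometric (Viète) form: r = 2√(−p/3) = 5.077182, φ = arccos(3q/(p·r)) = arccos(0.782179) = 0.672641 rad.
y_k = r·cos(φ/3 − 2πk/3) for k = 0, 1, 2 gives y = 4.950096, -1.497427, -3.452669.
λ_k = y_k − 3.333333 gives λ = 1.6168, -4.8308, -6.7860 (check: the sum is -10.0000 = tr M).

Eigenvalues sorted in increasing order: [-6.7860, -4.8308, 1.6168].


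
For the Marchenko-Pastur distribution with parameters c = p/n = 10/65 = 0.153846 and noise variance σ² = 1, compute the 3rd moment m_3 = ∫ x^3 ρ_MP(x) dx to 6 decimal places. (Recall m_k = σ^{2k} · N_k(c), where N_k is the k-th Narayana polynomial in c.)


E[X³] = σ⁶ (1 + 3c + c²) (third MP moment). With σ² = 1 (so σ⁶ = 1) and c = 10/65 = 0.153846: E[X³] = 1 · (1 + 3·0.153846 + (0.153846)²) = 1 · 1.485207.

So E[X^3] = 1.485207.


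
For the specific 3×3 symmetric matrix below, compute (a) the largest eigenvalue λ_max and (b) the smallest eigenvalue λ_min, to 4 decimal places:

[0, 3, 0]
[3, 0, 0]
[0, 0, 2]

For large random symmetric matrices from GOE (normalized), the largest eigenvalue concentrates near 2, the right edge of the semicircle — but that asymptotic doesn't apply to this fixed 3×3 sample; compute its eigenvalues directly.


Since M is real symmetric, all three eigenvalues are real; they are the roots of det(λI − M) = λ³ − (tr M) λ² + s λ − det M, where s is the sum of the principal 2×2 minors.
tr M = 0 + 0 + 2 = 2.
s = (0·0 − 3²) + (0·2 − 0²) + (0·2 − 0²) = -9 + 0 + 0 = -9.
det M (expand along row 1) = 0·0 − 3·6 + 0·0 = -18.
Characteristic polynomial: λ³ − 2λ² − 9λ + 18 = 0.
Substitute λ = y + (tr M)/3 = y + 0.666667 to remove the quadratic term: y³ + p·y + q = 0 with p = s − (tr M)²/3 = -10.333333 and q = −2(tr M)³/27 + (tr M)·s/3 − det M = 11.407407.
Three real roots ⇒ use the trigonometric (Viète) form: r = 2√(−p/3) = 3.711843, φ = arccos(3q/(p·r)) = arccos(-0.892233) = 2.673062 rad.
y_k = r·cos(φ/3 − 2πk/3) for k = 0, 1, 2 gives y = 2.333333, 1.333333, -3.666667.
λ_k = y_k + 0.666667 gives λ = 3.0000, 2.0000, -3.0000 (check: the sum is 2.0000 = tr M).

Hence λ_max = 3.0000 and λ_min = -3.0000.
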